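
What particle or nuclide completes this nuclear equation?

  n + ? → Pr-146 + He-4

Pm-149

Conserve mass number: 1 + A = 146 + 4, so A = 149.
Conserve atomic number: 0 + Z = 59 + 2, so Z = 61.
Z = 61 is promethium, so the species is Pm-149.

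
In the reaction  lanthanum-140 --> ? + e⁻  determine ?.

Conserve mass number: 140 = A + 0, so A = 140.
Conserve atomic number: 57 = Z − 1, so Z = 58.
Z = 58 is cerium, so the species is cerium-140.

Ce-140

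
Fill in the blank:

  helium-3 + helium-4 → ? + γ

Conserve mass number: 3 + 4 = A + 0, so A = 7.
Conserve atomic number: 2 + 2 = Z + 0, so Z = 4.
Z = 4 is beryllium, so the species is beryllium-7.

Be-7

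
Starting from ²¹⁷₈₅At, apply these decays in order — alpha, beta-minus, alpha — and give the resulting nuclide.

Start: (A, Z) = (217, 85).
After α: (213, 83).
After β⁻: (213, 84).
After α: (209, 82).
Z = 82 is lead.

Pb-209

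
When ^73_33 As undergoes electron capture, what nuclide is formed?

Electron capture: mass number changes by +0, atomic number by -1.
A: 73 = 73; Z: 33 − 1 = 32.
Z = 32 is germanium, so the daughter is ^73_32 Ge.

Ge-73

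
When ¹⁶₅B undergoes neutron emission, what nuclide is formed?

Neutron emission: mass number changes by -1, atomic number by +0.
A: 16 − 1 = 15; Z: 5 = 5.
Z = 5 is boron, so the daughter is ¹⁵₅B.

B-15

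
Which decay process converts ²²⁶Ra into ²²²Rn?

alpha decay

ΔA = 222 − 226 = -4; ΔZ = 86 − 88 = -2.
A drops by 4 and Z drops by 2 — the signature of alpha emission.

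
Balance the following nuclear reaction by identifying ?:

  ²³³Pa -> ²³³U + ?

Conserve mass number: 233 = 233 + A, so A = 0.
Conserve atomic number: 91 = 92 + Z, so Z = -1.
A = 0 and Z = -1 is e⁻ — a beta-minus particle.

beta-minus particle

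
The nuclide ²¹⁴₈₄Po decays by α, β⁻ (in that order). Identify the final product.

Bi-210

Start: (A, Z) = (214, 84).
After α: (210, 82).
After β⁻: (210, 83).
Z = 83 is bismuth.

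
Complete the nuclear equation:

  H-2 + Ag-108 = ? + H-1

Conserve mass number: 2 + 108 = A + 1, so A = 109.
Conserve atomic number: 1 + 47 = Z + 1, so Z = 47.
Z = 47 is silver, so the species is Ag-109.

Ag-109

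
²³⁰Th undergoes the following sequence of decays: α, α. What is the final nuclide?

Rn-222

Start: (A, Z) = (230, 90).
After α: (226, 88).
After α: (222, 86).
Z = 86 is radon.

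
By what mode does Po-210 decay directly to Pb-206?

ΔA = 206 − 210 = -4; ΔZ = 82 − 84 = -2.
A drops by 4 and Z drops by 2 — the signature of alpha emission.

alpha decay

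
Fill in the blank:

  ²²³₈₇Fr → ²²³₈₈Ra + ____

Conserve mass number: 223 = 223 + A, so A = 0.
Conserve atomic number: 87 = 88 + Z, so Z = -1.
A = 0 and Z = -1 is ⁰₋₁e — a beta-minus particle.

beta-minus particle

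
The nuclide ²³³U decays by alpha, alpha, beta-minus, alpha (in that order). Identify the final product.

Start: (A, Z) = (233, 92).
After α: (229, 90).
After α: (225, 88).
After β⁻: (225, 89).
After α: (221, 87).
Z = 87 is francium.

Fr-221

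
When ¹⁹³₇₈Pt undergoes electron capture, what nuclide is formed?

Electron capture: mass number changes by +0, atomic number by -1.
A: 193 = 193; Z: 78 − 1 = 77.
Z = 77 is iridium, so the daughter is ¹⁹³₇₇Ir.

Ir-193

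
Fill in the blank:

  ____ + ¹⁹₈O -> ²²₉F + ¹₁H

alpha particle

Conserve mass number: A + 19 = 22 + 1, so A = 4.
Conserve atomic number: Z + 8 = 9 + 1, so Z = 2.
A = 4 and Z = 2 is ⁴₂He — an alpha particle.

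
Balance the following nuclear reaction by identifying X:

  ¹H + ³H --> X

Conserve mass number: 1 + 3 = A, so A = 4.
Conserve atomic number: 1 + 1 = Z, so Z = 2.
A = 4 and Z = 2 is ⁴He — an alpha particle.

He-4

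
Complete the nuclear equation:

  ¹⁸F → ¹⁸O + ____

Conserve mass number: 18 = 18 + A, so A = 0.
Conserve atomic number: 9 = 8 + Z, so Z = 1.
A = 0 and Z = 1 is e⁺ — a positron.

positron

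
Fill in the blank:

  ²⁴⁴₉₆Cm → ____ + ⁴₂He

Pu-240

Conserve mass number: 244 = A + 4, so A = 240.
Conserve atomic number: 96 = Z + 2, so Z = 94.
Z = 94 is plutonium, so the species is ²⁴⁰₉₄Pu.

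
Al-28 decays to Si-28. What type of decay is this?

beta-minus decay

ΔA = 28 − 28 = 0; ΔZ = 14 − 13 = +1.
A is unchanged and Z rises by 1 — a neutron has become a proton (β⁻ decay).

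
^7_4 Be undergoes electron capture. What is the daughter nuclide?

Li-7

Electron capture: mass number changes by +0, atomic number by -1.
A: 7 = 7; Z: 4 − 1 = 3.
Z = 3 is lithium, so the daughter is ^7_3 Li.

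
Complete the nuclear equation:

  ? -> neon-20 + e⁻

Conserve mass number: A = 20 + 0, so A = 20.
Conserve atomic number: Z = 10 − 1, so Z = 9.
Z = 9 is fluorine, so the species is fluorine-20.

F-20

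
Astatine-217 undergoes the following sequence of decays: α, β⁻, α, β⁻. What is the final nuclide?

Bi-209

Start: (A, Z) = (217, 85).
After α: (213, 83).
After β⁻: (213, 84).
After α: (209, 82).
After β⁻: (209, 83).
Z = 83 is bismuth.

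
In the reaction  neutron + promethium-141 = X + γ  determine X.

Pm-142

Conserve mass number: 1 + 141 = A + 0, so A = 142.
Conserve atomic number: 0 + 61 = Z + 0, so Z = 61.
Z = 61 is promethium, so the species is promethium-142.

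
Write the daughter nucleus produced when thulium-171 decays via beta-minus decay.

Yb-171

Beta-minus decay: mass number changes by +0, atomic number by +1.
A: 171 = 171; Z: 69 + 1 = 70.
Z = 70 is ytterbium, so the daughter is ytterbium-171.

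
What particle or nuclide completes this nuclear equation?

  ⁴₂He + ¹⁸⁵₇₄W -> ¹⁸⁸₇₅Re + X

proton

Conserve mass number: 4 + 185 = 188 + A, so A = 1.
Conserve atomic number: 2 + 74 = 75 + Z, so Z = 1.
A = 1 and Z = 1 is ¹₁H — a proton.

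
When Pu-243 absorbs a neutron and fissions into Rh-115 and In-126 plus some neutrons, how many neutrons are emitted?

Conserve mass number: 244 = 115 + 126 + k, so k = 244 − 241 = 3.
Check atomic number: 94 = 45 + 49 + 0 = 94. ✓

3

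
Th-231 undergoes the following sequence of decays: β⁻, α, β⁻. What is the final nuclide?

Th-227

Start: (A, Z) = (231, 90).
After β⁻: (231, 91).
After α: (227, 89).
After β⁻: (227, 90).
Z = 90 is thorium.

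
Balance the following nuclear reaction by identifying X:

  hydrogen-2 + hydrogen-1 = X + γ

He-3

Conserve mass number: 2 + 1 = A + 0, so A = 3.
Conserve atomic number: 1 + 1 = Z + 0, so Z = 2.
Z = 2 is helium, so the species is helium-3.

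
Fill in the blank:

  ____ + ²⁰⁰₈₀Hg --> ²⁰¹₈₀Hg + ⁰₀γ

Conserve mass number: A + 200 = 201 + 0, so A = 1.
Conserve atomic number: Z + 80 = 80 + 0, so Z = 0.
A = 1 and Z = 0 is ¹₀n — a neutron.

neutron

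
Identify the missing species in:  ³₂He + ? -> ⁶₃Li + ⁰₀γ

Conserve mass number: 3 + A = 6 + 0, so A = 3.
Conserve atomic number: 2 + Z = 3 + 0, so Z = 1.
A = 3 and Z = 1 is ³₁H — a triton.

triton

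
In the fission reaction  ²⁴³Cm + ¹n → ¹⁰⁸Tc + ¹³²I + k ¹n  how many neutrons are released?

4

Conserve mass number: 244 = 108 + 132 + k, so k = 244 − 240 = 4.
Check atomic number: 96 = 43 + 53 + 0 = 96. ✓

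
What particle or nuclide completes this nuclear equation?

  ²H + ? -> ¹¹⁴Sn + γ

Conserve mass number: 2 + A = 114 + 0, so A = 112.
Conserve atomic number: 1 + Z = 50 + 0, so Z = 49.
Z = 49 is indium, so the species is ¹¹²In.

In-112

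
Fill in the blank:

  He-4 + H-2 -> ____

Conserve mass number: 4 + 2 = A, so A = 6.
Conserve atomic number: 2 + 1 = Z, so Z = 3.
Z = 3 is lithium, so the species is Li-6.

Li-6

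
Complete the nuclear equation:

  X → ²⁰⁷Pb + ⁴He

Po-211

Conserve mass number: A = 207 + 4, so A = 211.
Conserve atomic number: Z = 82 + 2, so Z = 84.
Z = 84 is polonium, so the species is ²¹¹Po.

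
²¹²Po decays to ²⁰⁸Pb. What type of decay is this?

ΔA = 208 − 212 = -4; ΔZ = 82 − 84 = -2.
A drops by 4 and Z drops by 2 — the signature of alpha emission.

alpha decay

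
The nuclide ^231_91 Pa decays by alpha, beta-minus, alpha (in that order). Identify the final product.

Ra-223

Start: (A, Z) = (231, 91).
After α: (227, 89).
After β⁻: (227, 90).
After α: (223, 88).
Z = 88 is radium.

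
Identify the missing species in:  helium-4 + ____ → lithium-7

triton

Conserve mass number: 4 + A = 7, so A = 3.
Conserve atomic number: 2 + Z = 3, so Z = 1.
A = 3 and Z = 1 is hydrogen-3 — a triton.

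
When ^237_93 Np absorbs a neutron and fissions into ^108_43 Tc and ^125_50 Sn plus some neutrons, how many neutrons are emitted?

5

Conserve mass number: 238 = 108 + 125 + k, so k = 238 − 233 = 5.
Check atomic number: 93 = 43 + 50 + 0 = 93. ✓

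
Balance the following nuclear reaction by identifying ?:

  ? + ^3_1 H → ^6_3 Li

He-3

Conserve mass number: A + 3 = 6, so A = 3.
Conserve atomic number: Z + 1 = 3, so Z = 2.
Z = 2 is helium, so the species is ^3_2 He.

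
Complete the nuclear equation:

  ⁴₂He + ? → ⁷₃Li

Conserve mass number: 4 + A = 7, so A = 3.
Conserve atomic number: 2 + Z = 3, so Z = 1.
A = 3 and Z = 1 is ³₁H — a triton.

triton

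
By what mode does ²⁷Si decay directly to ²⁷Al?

ΔA = 27 − 27 = 0; ΔZ = 13 − 14 = -1.
A is unchanged and Z drops by 1 — a proton has become a neutron (β⁺ emission or electron capture).

beta-plus decay or electron capture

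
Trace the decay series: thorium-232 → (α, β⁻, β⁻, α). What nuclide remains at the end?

Start: (A, Z) = (232, 90).
After α: (228, 88).
After β⁻: (228, 89).
After β⁻: (228, 90).
After α: (224, 88).
Z = 88 is radium.

Ra-224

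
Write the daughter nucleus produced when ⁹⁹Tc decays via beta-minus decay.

Beta-minus decay: mass number changes by +0, atomic number by +1.
A: 99 = 99; Z: 43 + 1 = 44.
Z = 44 is ruthenium, so the daughter is ⁹⁹Ru.

Ru-99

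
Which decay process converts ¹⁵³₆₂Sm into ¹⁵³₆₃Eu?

ΔA = 153 − 153 = 0; ΔZ = 63 − 62 = +1.
A is unchanged and Z rises by 1 — a neutron has become a proton (β⁻ decay).

beta-minus decay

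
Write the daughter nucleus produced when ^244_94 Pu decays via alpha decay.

Alpha decay: mass number changes by -4, atomic number by -2.
A: 244 − 4 = 240; Z: 94 − 2 = 92.
Z = 92 is uranium, so the daughter is ^240_92 U.

U-240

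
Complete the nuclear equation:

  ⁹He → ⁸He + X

Conserve mass number: 9 = 8 + A, so A = 1.
Conserve atomic number: 2 = 2 + Z, so Z = 0.
A = 1 and Z = 0 is ¹n — a neutron.

neutron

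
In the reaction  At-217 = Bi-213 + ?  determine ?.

Conserve mass number: 217 = 213 + A, so A = 4.
Conserve atomic number: 85 = 83 + Z, so Z = 2.
A = 4 and Z = 2 is He-4 — an alpha particle.

alpha particle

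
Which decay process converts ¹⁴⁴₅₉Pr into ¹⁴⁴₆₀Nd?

ΔA = 144 − 144 = 0; ΔZ = 60 − 59 = +1.
A is unchanged and Z rises by 1 — a neutron has become a proton (β⁻ decay).

beta-minus decay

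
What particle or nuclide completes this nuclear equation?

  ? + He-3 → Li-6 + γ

triton

Conserve mass number: A + 3 = 6 + 0, so A = 3.
Conserve atomic number: Z + 2 = 3 + 0, so Z = 1.
A = 3 and Z = 1 is H-3 — a triton.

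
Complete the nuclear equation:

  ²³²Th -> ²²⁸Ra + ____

Conserve mass number: 232 = 228 + A, so A = 4.
Conserve atomic number: 90 = 88 + Z, so Z = 2.
A = 4 and Z = 2 is ⁴He — an alpha particle.

alpha particle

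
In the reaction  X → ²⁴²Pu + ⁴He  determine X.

Cm-246

Conserve mass number: A = 242 + 4, so A = 246.
Conserve atomic number: Z = 94 + 2, so Z = 96.
Z = 96 is curium, so the species is ²⁴⁶Cm.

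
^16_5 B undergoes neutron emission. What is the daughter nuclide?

B-15

Neutron emission: mass number changes by -1, atomic number by +0.
A: 16 − 1 = 15; Z: 5 = 5.
Z = 5 is boron, so the daughter is ^15_5 B.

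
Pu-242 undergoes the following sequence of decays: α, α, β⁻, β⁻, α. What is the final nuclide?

Th-230

Start: (A, Z) = (242, 94).
After α: (238, 92).
After α: (234, 90).
After β⁻: (234, 91).
After β⁻: (234, 92).
After α: (230, 90).
Z = 90 is thorium.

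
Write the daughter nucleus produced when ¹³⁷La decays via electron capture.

Electron capture: mass number changes by +0, atomic number by -1.
A: 137 = 137; Z: 57 − 1 = 56.
Z = 56 is barium, so the daughter is ¹³⁷Ba.

Ba-137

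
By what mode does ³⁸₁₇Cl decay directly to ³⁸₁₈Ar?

ΔA = 38 − 38 = 0; ΔZ = 18 − 17 = +1.
A is unchanged and Z rises by 1 — a neutron has become a proton (β⁻ decay).

beta-minus decay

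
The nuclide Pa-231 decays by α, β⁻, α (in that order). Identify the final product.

Start: (A, Z) = (231, 91).
After α: (227, 89).
After β⁻: (227, 90).
After α: (223, 88).
Z = 88 is radium.

Ra-223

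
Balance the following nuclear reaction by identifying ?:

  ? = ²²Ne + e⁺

Conserve mass number: A = 22 + 0, so A = 22.
Conserve atomic number: Z = 10 + 1, so Z = 11.
Z = 11 is sodium, so the species is ²²Na.

Na-22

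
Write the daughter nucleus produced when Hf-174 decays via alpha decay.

Yb-170

Alpha decay: mass number changes by -4, atomic number by -2.
A: 174 − 4 = 170; Z: 72 − 2 = 70.
Z = 70 is ytterbium, so the daughter is Yb-170.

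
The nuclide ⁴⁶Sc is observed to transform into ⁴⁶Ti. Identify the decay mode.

ΔA = 46 − 46 = 0; ΔZ = 22 − 21 = +1.
A is unchanged and Z rises by 1 — a neutron has become a proton (β⁻ decay).

beta-minus decay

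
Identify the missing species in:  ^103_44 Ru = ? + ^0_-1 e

Rh-103

Conserve mass number: 103 = A + 0, so A = 103.
Conserve atomic number: 44 = Z − 1, so Z = 45.
Z = 45 is rhodium, so the species is ^103_45 Rh.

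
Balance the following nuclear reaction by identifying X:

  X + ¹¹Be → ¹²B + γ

proton

Conserve mass number: A + 11 = 12 + 0, so A = 1.
Conserve atomic number: Z + 4 = 5 + 0, so Z = 1.
A = 1 and Z = 1 is ¹H — a proton.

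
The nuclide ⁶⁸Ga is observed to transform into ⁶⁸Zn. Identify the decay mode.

beta-plus decay or electron capture

ΔA = 68 − 68 = 0; ΔZ = 30 − 31 = -1.
A is unchanged and Z drops by 1 — a proton has become a neutron (β⁺ emission or electron capture).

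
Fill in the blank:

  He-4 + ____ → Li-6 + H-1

He-3

Conserve mass number: 4 + A = 6 + 1, so A = 3.
Conserve atomic number: 2 + Z = 3 + 1, so Z = 2.
Z = 2 is helium, so the species is He-3.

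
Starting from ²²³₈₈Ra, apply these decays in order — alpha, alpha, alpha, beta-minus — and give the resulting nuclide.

Bi-211

Start: (A, Z) = (223, 88).
After α: (219, 86).
After α: (215, 84).
After α: (211, 82).
After β⁻: (211, 83).
Z = 83 is bismuth.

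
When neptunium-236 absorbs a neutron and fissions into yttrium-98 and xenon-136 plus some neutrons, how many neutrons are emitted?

3

Conserve mass number: 237 = 98 + 136 + k, so k = 237 − 234 = 3.
Check atomic number: 93 = 39 + 54 + 0 = 93. ✓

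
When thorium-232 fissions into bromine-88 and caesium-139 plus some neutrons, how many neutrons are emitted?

Conserve mass number: 232 = 88 + 139 + k, so k = 232 − 227 = 5.
Check atomic number: 90 = 35 + 55 + 0 = 90. ✓

5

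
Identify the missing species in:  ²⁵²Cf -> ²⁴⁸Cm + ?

Conserve mass number: 252 = 248 + A, so A = 4.
Conserve atomic number: 98 = 96 + Z, so Z = 2.
A = 4 and Z = 2 is ⁴He — an alpha particle.

alpha particle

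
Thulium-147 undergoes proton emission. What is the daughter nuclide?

Er-146

Proton emission: mass number changes by -1, atomic number by -1.
A: 147 − 1 = 146; Z: 69 − 1 = 68.
Z = 68 is erbium, so the daughter is erbium-146.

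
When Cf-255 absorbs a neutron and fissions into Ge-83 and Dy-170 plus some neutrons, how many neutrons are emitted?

3

Conserve mass number: 256 = 83 + 170 + k, so k = 256 − 253 = 3.
Check atomic number: 98 = 32 + 66 + 0 = 98. ✓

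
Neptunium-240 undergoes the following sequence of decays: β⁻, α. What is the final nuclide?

U-236

Start: (A, Z) = (240, 93).
After β⁻: (240, 94).
After α: (236, 92).
Z = 92 is uranium.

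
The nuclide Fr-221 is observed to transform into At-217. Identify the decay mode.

alpha decay

ΔA = 217 − 221 = -4; ΔZ = 85 − 87 = -2.
A drops by 4 and Z drops by 2 — the signature of alpha emission.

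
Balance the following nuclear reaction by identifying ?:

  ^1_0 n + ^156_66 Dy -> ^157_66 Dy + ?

Conserve mass number: 1 + 156 = 157 + A, so A = 0.
Conserve atomic number: 0 + 66 = 66 + Z, so Z = 0.
A = 0 and Z = 0 is ^0_0 γ — a gamma ray.

gamma ray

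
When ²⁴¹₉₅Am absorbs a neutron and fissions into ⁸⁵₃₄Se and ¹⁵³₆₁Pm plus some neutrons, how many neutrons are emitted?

4

Conserve mass number: 242 = 85 + 153 + k, so k = 242 − 238 = 4.
Check atomic number: 95 = 34 + 61 + 0 = 95. ✓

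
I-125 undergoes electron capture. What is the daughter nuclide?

Te-125

Electron capture: mass number changes by +0, atomic number by -1.
A: 125 = 125; Z: 53 − 1 = 52.
Z = 52 is tellurium, so the daughter is Te-125.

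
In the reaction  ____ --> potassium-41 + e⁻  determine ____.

Conserve mass number: A = 41 + 0, so A = 41.
Conserve atomic number: Z = 19 − 1, so Z = 18.
Z = 18 is argon, so the species is argon-41.

Ar-41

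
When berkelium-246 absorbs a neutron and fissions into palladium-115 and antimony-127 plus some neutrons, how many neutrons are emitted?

5

Conserve mass number: 247 = 115 + 127 + k, so k = 247 − 242 = 5.
Check atomic number: 97 = 46 + 51 + 0 = 97. ✓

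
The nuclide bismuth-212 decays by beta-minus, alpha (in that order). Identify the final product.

Pb-208

Start: (A, Z) = (212, 83).
After β⁻: (212, 84).
After α: (208, 82).
Z = 82 is lead.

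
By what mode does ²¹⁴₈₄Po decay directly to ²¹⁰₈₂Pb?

alpha decay

ΔA = 210 − 214 = -4; ΔZ = 82 − 84 = -2.
A drops by 4 and Z drops by 2 — the signature of alpha emission.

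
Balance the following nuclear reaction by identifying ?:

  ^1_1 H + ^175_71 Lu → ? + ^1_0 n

Conserve mass number: 1 + 175 = A + 1, so A = 175.
Conserve atomic number: 1 + 71 = Z + 0, so Z = 72.
Z = 72 is hafnium, so the species is ^175_72 Hf.

Hf-175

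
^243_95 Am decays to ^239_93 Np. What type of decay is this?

ΔA = 239 − 243 = -4; ΔZ = 93 − 95 = -2.
A drops by 4 and Z drops by 2 — the signature of alpha emission.

alpha decay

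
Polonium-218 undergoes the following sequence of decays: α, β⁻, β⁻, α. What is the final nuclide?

Start: (A, Z) = (218, 84).
After α: (214, 82).
After β⁻: (214, 83).
After β⁻: (214, 84).
After α: (210, 82).
Z = 82 is lead.

Pb-210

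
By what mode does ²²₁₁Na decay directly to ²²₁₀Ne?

beta-plus decay or electron capture

ΔA = 22 − 22 = 0; ΔZ = 10 − 11 = -1.
A is unchanged and Z drops by 1 — a proton has become a neutron (β⁺ emission or electron capture).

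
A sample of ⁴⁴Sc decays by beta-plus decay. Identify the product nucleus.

Ca-44

Beta-plus decay: mass number changes by +0, atomic number by -1.
A: 44 = 44; Z: 21 − 1 = 20.
Z = 20 is calcium, so the daughter is ⁴⁴Ca.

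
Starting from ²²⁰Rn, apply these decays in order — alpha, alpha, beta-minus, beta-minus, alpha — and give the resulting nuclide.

Start: (A, Z) = (220, 86).
After α: (216, 84).
After α: (212, 82).
After β⁻: (212, 83).
After β⁻: (212, 84).
After α: (208, 82).
Z = 82 is lead.

Pb-208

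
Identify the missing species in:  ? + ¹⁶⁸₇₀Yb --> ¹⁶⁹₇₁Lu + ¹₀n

Conserve mass number: A + 168 = 169 + 1, so A = 2.
Conserve atomic number: Z + 70 = 71 + 0, so Z = 1.
A = 2 and Z = 1 is ²₁H — a deuteron.

deuteron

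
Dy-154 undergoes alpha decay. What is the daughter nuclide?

Gd-150

Alpha decay: mass number changes by -4, atomic number by -2.
A: 154 − 4 = 150; Z: 66 − 2 = 64.
Z = 64 is gadolinium, so the daughter is Gd-150.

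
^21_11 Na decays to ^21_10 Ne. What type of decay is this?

ΔA = 21 − 21 = 0; ΔZ = 10 − 11 = -1.
A is unchanged and Z drops by 1 — a proton has become a neutron (β⁺ emission or electron capture).

beta-plus decay or electron capture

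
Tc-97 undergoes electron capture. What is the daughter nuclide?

Mo-97

Electron capture: mass number changes by +0, atomic number by -1.
A: 97 = 97; Z: 43 − 1 = 42.
Z = 42 is molybdenum, so the daughter is Mo-97.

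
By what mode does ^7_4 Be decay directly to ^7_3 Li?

ΔA = 7 − 7 = 0; ΔZ = 3 − 4 = -1.
A is unchanged and Z drops by 1 — a proton has become a neutron (β⁺ emission or electron capture).

beta-plus decay or electron capture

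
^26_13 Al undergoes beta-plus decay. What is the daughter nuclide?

Beta-plus decay: mass number changes by +0, atomic number by -1.
A: 26 = 26; Z: 13 − 1 = 12.
Z = 12 is magnesium, so the daughter is ^26_12 Mg.

Mg-26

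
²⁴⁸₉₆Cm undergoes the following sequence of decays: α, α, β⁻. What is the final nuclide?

Np-240

Start: (A, Z) = (248, 96).
After α: (244, 94).
After α: (240, 92).
After β⁻: (240, 93).
Z = 93 is neptunium.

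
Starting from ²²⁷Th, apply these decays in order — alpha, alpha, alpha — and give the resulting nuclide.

Start: (A, Z) = (227, 90).
After α: (223, 88).
After α: (219, 86).
After α: (215, 84).
Z = 84 is polonium.

Po-215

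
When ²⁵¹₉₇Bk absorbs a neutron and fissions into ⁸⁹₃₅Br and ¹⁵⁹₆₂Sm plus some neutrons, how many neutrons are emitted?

Conserve mass number: 252 = 89 + 159 + k, so k = 252 − 248 = 4.
Check atomic number: 97 = 35 + 62 + 0 = 97. ✓

4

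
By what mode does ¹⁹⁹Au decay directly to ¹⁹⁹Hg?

ΔA = 199 − 199 = 0; ΔZ = 80 − 79 = +1.
A is unchanged and Z rises by 1 — a neutron has become a proton (β⁻ decay).

beta-minus decay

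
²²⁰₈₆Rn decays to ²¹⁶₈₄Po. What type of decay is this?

ΔA = 216 − 220 = -4; ΔZ = 84 − 86 = -2.
A drops by 4 and Z drops by 2 — the signature of alpha emission.

alpha decay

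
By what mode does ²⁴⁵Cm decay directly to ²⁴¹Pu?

ΔA = 241 − 245 = -4; ΔZ = 94 − 96 = -2.
A drops by 4 and Z drops by 2 — the signature of alpha emission.

alpha decay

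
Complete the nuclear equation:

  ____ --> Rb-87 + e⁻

Conserve mass number: A = 87 + 0, so A = 87.
Conserve atomic number: Z = 37 − 1, so Z = 36.
Z = 36 is krypton, so the species is Kr-87.

Kr-87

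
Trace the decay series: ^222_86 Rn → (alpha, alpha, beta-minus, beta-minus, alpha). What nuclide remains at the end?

Pb-210

Start: (A, Z) = (222, 86).
After α: (218, 84).
After α: (214, 82).
After β⁻: (214, 83).
After β⁻: (214, 84).
After α: (210, 82).
Z = 82 is lead.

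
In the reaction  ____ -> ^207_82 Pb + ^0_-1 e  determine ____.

Conserve mass number: A = 207 + 0, so A = 207.
Conserve atomic number: Z = 82 − 1, so Z = 81.
Z = 81 is thallium, so the species is ^207_81 Tl.

Tl-207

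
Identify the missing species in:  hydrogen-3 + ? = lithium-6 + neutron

alpha particle

Conserve mass number: 3 + A = 6 + 1, so A = 4.
Conserve atomic number: 1 + Z = 3 + 0, so Z = 2.
A = 4 and Z = 2 is helium-4 — an alpha particle.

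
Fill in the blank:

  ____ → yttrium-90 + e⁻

Conserve mass number: A = 90 + 0, so A = 90.
Conserve atomic number: Z = 39 − 1, so Z = 38.
Z = 38 is strontium, so the species is strontium-90.

Sr-90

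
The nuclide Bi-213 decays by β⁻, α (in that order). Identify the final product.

Pb-209

Start: (A, Z) = (213, 83).
After β⁻: (213, 84).
After α: (209, 82).
Z = 82 is lead.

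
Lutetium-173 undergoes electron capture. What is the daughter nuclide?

Electron capture: mass number changes by +0, atomic number by -1.
A: 173 = 173; Z: 71 − 1 = 70.
Z = 70 is ytterbium, so the daughter is ytterbium-173.

Yb-173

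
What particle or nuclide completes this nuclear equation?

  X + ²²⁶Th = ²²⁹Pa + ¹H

Conserve mass number: A + 226 = 229 + 1, so A = 4.
Conserve atomic number: Z + 90 = 91 + 1, so Z = 2.
A = 4 and Z = 2 is ⁴He — an alpha particle.

alpha particle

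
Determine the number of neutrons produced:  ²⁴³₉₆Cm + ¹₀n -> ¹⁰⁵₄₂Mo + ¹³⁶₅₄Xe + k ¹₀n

3

Conserve mass number: 244 = 105 + 136 + k, so k = 244 − 241 = 3.
Check atomic number: 96 = 42 + 54 + 0 = 96. ✓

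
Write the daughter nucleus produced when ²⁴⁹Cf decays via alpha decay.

Cm-245

Alpha decay: mass number changes by -4, atomic number by -2.
A: 249 − 4 = 245; Z: 98 − 2 = 96.
Z = 96 is curium, so the daughter is ²⁴⁵Cm.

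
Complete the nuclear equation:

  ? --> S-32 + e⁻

P-32

Conserve mass number: A = 32 + 0, so A = 32.
Conserve atomic number: Z = 16 − 1, so Z = 15.
Z = 15 is phosphorus, so the species is P-32.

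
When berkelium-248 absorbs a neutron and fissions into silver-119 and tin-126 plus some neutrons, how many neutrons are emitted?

Conserve mass number: 249 = 119 + 126 + k, so k = 249 − 245 = 4.
Check atomic number: 97 = 47 + 50 + 0 = 97. ✓

4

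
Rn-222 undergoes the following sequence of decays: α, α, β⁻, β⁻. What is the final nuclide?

Start: (A, Z) = (222, 86).
After α: (218, 84).
After α: (214, 82).
After β⁻: (214, 83).
After β⁻: (214, 84).
Z = 84 is polonium.

Po-214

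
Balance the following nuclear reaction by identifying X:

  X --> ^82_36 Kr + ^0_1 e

Rb-82

Conserve mass number: A = 82 + 0, so A = 82.
Conserve atomic number: Z = 36 + 1, so Z = 37.
Z = 37 is rubidium, so the species is ^82_37 Rb.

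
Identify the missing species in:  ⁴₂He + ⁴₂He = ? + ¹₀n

Be-7

Conserve mass number: 4 + 4 = A + 1, so A = 7.
Conserve atomic number: 2 + 2 = Z + 0, so Z = 4.
Z = 4 is beryllium, so the species is ⁷₄Be.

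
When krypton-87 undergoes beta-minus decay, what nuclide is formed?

Rb-87

Beta-minus decay: mass number changes by +0, atomic number by +1.
A: 87 = 87; Z: 36 + 1 = 37.
Z = 37 is rubidium, so the daughter is rubidium-87.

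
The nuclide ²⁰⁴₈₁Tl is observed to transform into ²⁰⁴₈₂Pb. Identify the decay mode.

beta-minus decay

ΔA = 204 − 204 = 0; ΔZ = 82 − 81 = +1.
A is unchanged and Z rises by 1 — a neutron has become a proton (β⁻ decay).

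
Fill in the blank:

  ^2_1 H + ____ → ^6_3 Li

Conserve mass number: 2 + A = 6, so A = 4.
Conserve atomic number: 1 + Z = 3, so Z = 2.
A = 4 and Z = 2 is ^4_2 He — an alpha particle.

alpha particle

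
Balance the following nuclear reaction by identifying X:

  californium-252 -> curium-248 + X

Conserve mass number: 252 = 248 + A, so A = 4.
Conserve atomic number: 98 = 96 + Z, so Z = 2.
A = 4 and Z = 2 is helium-4 — an alpha particle.

alpha particle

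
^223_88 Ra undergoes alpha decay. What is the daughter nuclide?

Rn-219

Alpha decay: mass number changes by -4, atomic number by -2.
A: 223 − 4 = 219; Z: 88 − 2 = 86.
Z = 86 is radon, so the daughter is ^219_86 Rn.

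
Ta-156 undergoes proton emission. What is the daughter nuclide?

Proton emission: mass number changes by -1, atomic number by -1.
A: 156 − 1 = 155; Z: 73 − 1 = 72.
Z = 72 is hafnium, so the daughter is Hf-155.

Hf-155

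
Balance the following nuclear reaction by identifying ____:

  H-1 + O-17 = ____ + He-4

N-14

Conserve mass number: 1 + 17 = A + 4, so A = 14.
Conserve atomic number: 1 + 8 = Z + 2, so Z = 7.
Z = 7 is nitrogen, so the species is N-14.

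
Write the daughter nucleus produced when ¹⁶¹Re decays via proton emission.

Proton emission: mass number changes by -1, atomic number by -1.
A: 161 − 1 = 160; Z: 75 − 1 = 74.
Z = 74 is tungsten, so the daughter is ¹⁶⁰W.

W-160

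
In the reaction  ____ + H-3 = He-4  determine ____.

Conserve mass number: A + 3 = 4, so A = 1.
Conserve atomic number: Z + 1 = 2, so Z = 1.
A = 1 and Z = 1 is H-1 — a proton.

proton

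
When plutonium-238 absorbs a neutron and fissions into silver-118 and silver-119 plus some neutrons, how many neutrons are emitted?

2

Conserve mass number: 239 = 118 + 119 + k, so k = 239 − 237 = 2.
Check atomic number: 94 = 47 + 47 + 0 = 94. ✓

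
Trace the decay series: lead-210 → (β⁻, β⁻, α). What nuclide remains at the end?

Pb-206

Start: (A, Z) = (210, 82).
After β⁻: (210, 83).
After β⁻: (210, 84).
After α: (206, 82).
Z = 82 is lead.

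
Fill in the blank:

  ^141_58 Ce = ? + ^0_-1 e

Pr-141

Conserve mass number: 141 = A + 0, so A = 141.
Conserve atomic number: 58 = Z − 1, so Z = 59.
Z = 59 is praseodymium, so the species is ^141_59 Pr.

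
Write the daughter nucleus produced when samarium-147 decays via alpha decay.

Nd-143

Alpha decay: mass number changes by -4, atomic number by -2.
A: 147 − 4 = 143; Z: 62 − 2 = 60.
Z = 60 is neodymium, so the daughter is neodymium-143.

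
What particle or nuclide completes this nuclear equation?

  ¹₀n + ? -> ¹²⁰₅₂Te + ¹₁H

Conserve mass number: 1 + A = 120 + 1, so A = 120.
Conserve atomic number: 0 + Z = 52 + 1, so Z = 53.
Z = 53 is iodine, so the species is ¹²⁰₅₃I.

I-120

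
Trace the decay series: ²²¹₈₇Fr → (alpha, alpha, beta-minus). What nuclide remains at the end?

Po-213

Start: (A, Z) = (221, 87).
After α: (217, 85).
After α: (213, 83).
After β⁻: (213, 84).
Z = 84 is polonium.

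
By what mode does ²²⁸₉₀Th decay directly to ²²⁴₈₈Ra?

ΔA = 224 − 228 = -4; ΔZ = 88 − 90 = -2.
A drops by 4 and Z drops by 2 — the signature of alpha emission.

alpha decay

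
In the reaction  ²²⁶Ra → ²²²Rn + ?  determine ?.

alpha particle

Conserve mass number: 226 = 222 + A, so A = 4.
Conserve atomic number: 88 = 86 + Z, so Z = 2.
A = 4 and Z = 2 is ⁴He — an alpha particle.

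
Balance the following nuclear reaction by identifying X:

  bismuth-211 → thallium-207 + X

Conserve mass number: 211 = 207 + A, so A = 4.
Conserve atomic number: 83 = 81 + Z, so Z = 2.
A = 4 and Z = 2 is helium-4 — an alpha particle.

alpha particle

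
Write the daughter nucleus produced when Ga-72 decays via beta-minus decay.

Ge-72

Beta-minus decay: mass number changes by +0, atomic number by +1.
A: 72 = 72; Z: 31 + 1 = 32.
Z = 32 is germanium, so the daughter is Ge-72.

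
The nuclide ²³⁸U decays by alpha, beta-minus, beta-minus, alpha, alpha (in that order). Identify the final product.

Start: (A, Z) = (238, 92).
After α: (234, 90).
After β⁻: (234, 91).
After β⁻: (234, 92).
After α: (230, 90).
After α: (226, 88).
Z = 88 is radium.

Ra-226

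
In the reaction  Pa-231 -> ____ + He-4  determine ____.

Ac-227

Conserve mass number: 231 = A + 4, so A = 227.
Conserve atomic number: 91 = Z + 2, so Z = 89.
Z = 89 is actinium, so the species is Ac-227.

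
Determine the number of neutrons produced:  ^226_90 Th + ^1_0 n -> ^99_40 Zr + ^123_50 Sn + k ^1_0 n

5

Conserve mass number: 227 = 99 + 123 + k, so k = 227 − 222 = 5.
Check atomic number: 90 = 40 + 50 + 0 = 90. ✓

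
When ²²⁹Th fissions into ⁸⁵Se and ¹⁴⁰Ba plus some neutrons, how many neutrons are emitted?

4

Conserve mass number: 229 = 85 + 140 + k, so k = 229 − 225 = 4.
Check atomic number: 90 = 34 + 56 + 0 = 90. ✓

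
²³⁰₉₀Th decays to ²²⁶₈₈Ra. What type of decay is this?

alpha decay

ΔA = 226 − 230 = -4; ΔZ = 88 − 90 = -2.
A drops by 4 and Z drops by 2 — the signature of alpha emission.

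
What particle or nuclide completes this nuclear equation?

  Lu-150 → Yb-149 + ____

Conserve mass number: 150 = 149 + A, so A = 1.
Conserve atomic number: 71 = 70 + Z, so Z = 1.
A = 1 and Z = 1 is H-1 — a proton.

proton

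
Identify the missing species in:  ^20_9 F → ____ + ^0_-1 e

Ne-20

Conserve mass number: 20 = A + 0, so A = 20.
Conserve atomic number: 9 = Z − 1, so Z = 10.
Z = 10 is neon, so the species is ^20_10 Ne.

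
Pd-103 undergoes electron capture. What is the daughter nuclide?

Rh-103

Electron capture: mass number changes by +0, atomic number by -1.
A: 103 = 103; Z: 46 − 1 = 45.
Z = 45 is rhodium, so the daughter is Rh-103.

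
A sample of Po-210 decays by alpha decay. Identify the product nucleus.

Pb-206

Alpha decay: mass number changes by -4, atomic number by -2.
A: 210 − 4 = 206; Z: 84 − 2 = 82.
Z = 82 is lead, so the daughter is Pb-206.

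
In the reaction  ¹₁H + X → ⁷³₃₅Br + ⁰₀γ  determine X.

Se-72

Conserve mass number: 1 + A = 73 + 0, so A = 72.
Conserve atomic number: 1 + Z = 35 + 0, so Z = 34.
Z = 34 is selenium, so the species is ⁷²₃₄Se.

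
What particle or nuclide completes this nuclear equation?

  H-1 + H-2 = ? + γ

Conserve mass number: 1 + 2 = A + 0, so A = 3.
Conserve atomic number: 1 + 1 = Z + 0, so Z = 2.
Z = 2 is helium, so the species is He-3.

He-3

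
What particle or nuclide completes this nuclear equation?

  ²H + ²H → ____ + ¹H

H-3

Conserve mass number: 2 + 2 = A + 1, so A = 3.
Conserve atomic number: 1 + 1 = Z + 1, so Z = 1.
A = 3 and Z = 1 is ³H — a triton.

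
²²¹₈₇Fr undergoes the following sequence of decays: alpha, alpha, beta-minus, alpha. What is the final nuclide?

Pb-209

Start: (A, Z) = (221, 87).
After α: (217, 85).
After α: (213, 83).
After β⁻: (213, 84).
After α: (209, 82).
Z = 82 is lead.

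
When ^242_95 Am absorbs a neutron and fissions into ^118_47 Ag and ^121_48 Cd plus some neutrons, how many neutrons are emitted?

Conserve mass number: 243 = 118 + 121 + k, so k = 243 − 239 = 4.
Check atomic number: 95 = 47 + 48 + 0 = 95. ✓

4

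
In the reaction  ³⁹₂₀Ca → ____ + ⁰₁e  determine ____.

Conserve mass number: 39 = A + 0, so A = 39.
Conserve atomic number: 20 = Z + 1, so Z = 19.
Z = 19 is potassium, so the species is ³⁹₁₉K.

K-39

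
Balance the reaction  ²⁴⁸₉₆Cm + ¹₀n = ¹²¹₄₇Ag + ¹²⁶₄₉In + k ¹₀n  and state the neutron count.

2

Conserve mass number: 249 = 121 + 126 + k, so k = 249 − 247 = 2.
Check atomic number: 96 = 47 + 49 + 0 = 96. ✓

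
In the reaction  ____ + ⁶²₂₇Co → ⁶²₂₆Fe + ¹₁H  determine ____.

neutron

Conserve mass number: A + 62 = 62 + 1, so A = 1.
Conserve atomic number: Z + 27 = 26 + 1, so Z = 0.
A = 1 and Z = 0 is ¹₀n — a neutron.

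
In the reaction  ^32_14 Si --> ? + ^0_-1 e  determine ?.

P-32

Conserve mass number: 32 = A + 0, so A = 32.
Conserve atomic number: 14 = Z − 1, so Z = 15.
Z = 15 is phosphorus, so the species is ^32_15 P.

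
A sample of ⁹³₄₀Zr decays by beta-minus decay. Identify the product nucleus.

Beta-minus decay: mass number changes by +0, atomic number by +1.
A: 93 = 93; Z: 40 + 1 = 41.
Z = 41 is niobium, so the daughter is ⁹³₄₁Nb.

Nb-93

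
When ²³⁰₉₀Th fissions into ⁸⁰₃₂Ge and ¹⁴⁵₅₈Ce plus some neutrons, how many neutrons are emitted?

Conserve mass number: 230 = 80 + 145 + k, so k = 230 − 225 = 5.
Check atomic number: 90 = 32 + 58 + 0 = 90. ✓

5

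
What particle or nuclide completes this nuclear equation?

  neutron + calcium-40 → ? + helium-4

Conserve mass number: 1 + 40 = A + 4, so A = 37.
Conserve atomic number: 0 + 20 = Z + 2, so Z = 18.
Z = 18 is argon, so the species is argon-37.

Ar-37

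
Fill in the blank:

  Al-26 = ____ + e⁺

Conserve mass number: 26 = A + 0, so A = 26.
Conserve atomic number: 13 = Z + 1, so Z = 12.
Z = 12 is magnesium, so the species is Mg-26.

Mg-26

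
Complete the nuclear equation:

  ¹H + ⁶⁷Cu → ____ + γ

Zn-68

Conserve mass number: 1 + 67 = A + 0, so A = 68.
Conserve atomic number: 1 + 29 = Z + 0, so Z = 30.
Z = 30 is zinc, so the species is ⁶⁸Zn.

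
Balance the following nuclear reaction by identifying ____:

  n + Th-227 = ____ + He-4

Conserve mass number: 1 + 227 = A + 4, so A = 224.
Conserve atomic number: 0 + 90 = Z + 2, so Z = 88.
Z = 88 is radium, so the species is Ra-224.

Ra-224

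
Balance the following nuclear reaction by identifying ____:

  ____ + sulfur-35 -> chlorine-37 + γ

deuteron

Conserve mass number: A + 35 = 37 + 0, so A = 2.
Conserve atomic number: Z + 16 = 17 + 0, so Z = 1.
A = 2 and Z = 1 is hydrogen-2 — a deuteron.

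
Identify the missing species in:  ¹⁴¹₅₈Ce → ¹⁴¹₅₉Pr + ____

Conserve mass number: 141 = 141 + A, so A = 0.
Conserve atomic number: 58 = 59 + Z, so Z = -1.
A = 0 and Z = -1 is ⁰₋₁e — a beta-minus particle.

beta-minus particle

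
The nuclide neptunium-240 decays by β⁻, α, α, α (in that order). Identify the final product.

Start: (A, Z) = (240, 93).
After β⁻: (240, 94).
After α: (236, 92).
After α: (232, 90).
After α: (228, 88).
Z = 88 is radium.

Ra-228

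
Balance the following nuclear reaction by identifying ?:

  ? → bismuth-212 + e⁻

Pb-212

Conserve mass number: A = 212 + 0, so A = 212.
Conserve atomic number: Z = 83 − 1, so Z = 82.
Z = 82 is lead, so the species is lead-212.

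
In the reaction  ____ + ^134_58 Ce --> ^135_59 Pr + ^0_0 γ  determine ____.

proton

Conserve mass number: A + 134 = 135 + 0, so A = 1.
Conserve atomic number: Z + 58 = 59 + 0, so Z = 1.
A = 1 and Z = 1 is ^1_1 H — a proton.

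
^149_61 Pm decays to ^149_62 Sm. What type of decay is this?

ΔA = 149 − 149 = 0; ΔZ = 62 − 61 = +1.
A is unchanged and Z rises by 1 — a neutron has become a proton (β⁻ decay).

beta-minus decay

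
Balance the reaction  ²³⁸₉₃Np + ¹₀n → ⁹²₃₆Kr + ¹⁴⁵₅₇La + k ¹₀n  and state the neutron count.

2

Conserve mass number: 239 = 92 + 145 + k, so k = 239 − 237 = 2.
Check atomic number: 93 = 36 + 57 + 0 = 93. ✓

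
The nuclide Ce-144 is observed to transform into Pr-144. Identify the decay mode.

ΔA = 144 − 144 = 0; ΔZ = 59 − 58 = +1.
A is unchanged and Z rises by 1 — a neutron has become a proton (β⁻ decay).

beta-minus decay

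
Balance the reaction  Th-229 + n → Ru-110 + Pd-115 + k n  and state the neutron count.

5

Conserve mass number: 230 = 110 + 115 + k, so k = 230 − 225 = 5.
Check atomic number: 90 = 44 + 46 + 0 = 90. ✓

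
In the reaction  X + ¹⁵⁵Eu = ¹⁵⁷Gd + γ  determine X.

Conserve mass number: A + 155 = 157 + 0, so A = 2.
Conserve atomic number: Z + 63 = 64 + 0, so Z = 1.
A = 2 and Z = 1 is ²H — a deuteron.

deuteron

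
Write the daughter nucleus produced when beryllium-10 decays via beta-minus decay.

Beta-minus decay: mass number changes by +0, atomic number by +1.
A: 10 = 10; Z: 4 + 1 = 5.
Z = 5 is boron, so the daughter is boron-10.

B-10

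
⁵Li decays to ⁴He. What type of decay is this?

ΔA = 4 − 5 = -1; ΔZ = 2 − 3 = -1.
A drops by 1 and Z drops by 1 — a proton was emitted.

proton emission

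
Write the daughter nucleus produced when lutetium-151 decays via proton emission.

Yb-150

Proton emission: mass number changes by -1, atomic number by -1.
A: 151 − 1 = 150; Z: 71 − 1 = 70.
Z = 70 is ytterbium, so the daughter is ytterbium-150.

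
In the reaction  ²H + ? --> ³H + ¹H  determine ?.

deuteron

Conserve mass number: 2 + A = 3 + 1, so A = 2.
Conserve atomic number: 1 + Z = 1 + 1, so Z = 1.
A = 2 and Z = 1 is ²H — a deuteron.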